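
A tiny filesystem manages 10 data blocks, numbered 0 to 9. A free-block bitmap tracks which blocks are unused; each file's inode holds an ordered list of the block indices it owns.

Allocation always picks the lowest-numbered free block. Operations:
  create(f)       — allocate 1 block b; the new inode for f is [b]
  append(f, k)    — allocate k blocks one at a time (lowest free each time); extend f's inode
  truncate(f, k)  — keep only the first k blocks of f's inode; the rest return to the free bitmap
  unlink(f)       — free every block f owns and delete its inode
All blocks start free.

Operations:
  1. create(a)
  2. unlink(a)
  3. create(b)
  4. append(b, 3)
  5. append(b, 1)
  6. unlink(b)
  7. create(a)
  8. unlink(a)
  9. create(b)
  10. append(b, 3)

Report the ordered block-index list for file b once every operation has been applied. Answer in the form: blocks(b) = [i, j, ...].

blocks(b) = [0, 1, 2, 3]

  1. create(a)  ⇒  F.........  {a→[0]}
  2. unlink(a)  ⇒  ..........  {}
  3. create(b)  ⇒  F.........  {b→[0]}
  4. append(b, 3)  ⇒  FFFF......  {b→[0, 1, 2, 3]}
  5. append(b, 1)  ⇒  FFFFF.....  {b→[0, 1, 2, 3, 4]}
  6. unlink(b)  ⇒  ..........  {}
  7. create(a)  ⇒  F.........  {a→[0]}
  8. unlink(a)  ⇒  ..........  {}
  9. create(b)  ⇒  F.........  {b→[0]}
  10. append(b, 3)  ⇒  FFFF......  {b→[0, 1, 2, 3]}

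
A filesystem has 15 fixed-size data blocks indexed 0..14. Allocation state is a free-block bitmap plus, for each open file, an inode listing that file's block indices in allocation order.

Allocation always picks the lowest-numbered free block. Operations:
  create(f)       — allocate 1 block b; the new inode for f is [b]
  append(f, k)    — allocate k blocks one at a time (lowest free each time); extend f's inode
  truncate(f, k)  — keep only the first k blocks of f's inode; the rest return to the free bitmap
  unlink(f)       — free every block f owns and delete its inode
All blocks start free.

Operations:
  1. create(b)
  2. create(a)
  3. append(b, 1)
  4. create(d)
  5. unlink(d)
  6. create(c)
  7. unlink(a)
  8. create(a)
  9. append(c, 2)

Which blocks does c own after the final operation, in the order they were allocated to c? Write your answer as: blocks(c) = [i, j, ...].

blocks(c) = [3, 4, 5]

  1. create(b)  ⇒  F..............  {b→[0]}
  2. create(a)  ⇒  FF.............  {a→[1]; b→[0]}
  3. append(b, 1)  ⇒  FFF............  {a→[1]; b→[0, 2]}
  4. create(d)  ⇒  FFFF...........  {a→[1]; b→[0, 2]; d→[3]}
  5. unlink(d)  ⇒  FFF............  {a→[1]; b→[0, 2]}
  6. create(c)  ⇒  FFFF...........  {a→[1]; b→[0, 2]; c→[3]}
  7. unlink(a)  ⇒  F.FF...........  {b→[0, 2]; c→[3]}
  8. create(a)  ⇒  FFFF...........  {a→[1]; b→[0, 2]; c→[3]}
  9. append(c, 2)  ⇒  FFFFFF.........  {a→[1]; b→[0, 2]; c→[3, 4, 5]}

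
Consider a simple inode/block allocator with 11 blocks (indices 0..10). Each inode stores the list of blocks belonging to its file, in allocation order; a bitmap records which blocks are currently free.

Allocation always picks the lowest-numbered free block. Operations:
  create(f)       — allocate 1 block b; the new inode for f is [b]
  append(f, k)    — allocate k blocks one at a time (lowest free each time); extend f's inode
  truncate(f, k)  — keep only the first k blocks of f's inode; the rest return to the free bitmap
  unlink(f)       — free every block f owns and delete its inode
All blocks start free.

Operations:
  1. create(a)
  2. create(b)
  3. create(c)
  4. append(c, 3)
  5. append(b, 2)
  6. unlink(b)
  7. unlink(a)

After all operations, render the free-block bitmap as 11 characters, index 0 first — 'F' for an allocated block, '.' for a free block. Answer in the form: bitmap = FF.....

[1] create(a) — a=0 (map F..........)
[2] create(b) — a=0 b=1 (map FF.........)
[3] create(c) — a=0 b=1 c=2 (map FFF........)
[4] append(c, 3) — a=0 b=1 c=2,3,4,5 (map FFFFFF.....)
[5] append(b, 2) — a=0 b=1,6,7 c=2,3,4,5 (map FFFFFFFF...)
[6] unlink(b) — a=0 c=2,3,4,5 (map F.FFFF.....)
[7] unlink(a) — c=2,3,4,5 (map ..FFFF.....)

bitmap = ..FFFF.....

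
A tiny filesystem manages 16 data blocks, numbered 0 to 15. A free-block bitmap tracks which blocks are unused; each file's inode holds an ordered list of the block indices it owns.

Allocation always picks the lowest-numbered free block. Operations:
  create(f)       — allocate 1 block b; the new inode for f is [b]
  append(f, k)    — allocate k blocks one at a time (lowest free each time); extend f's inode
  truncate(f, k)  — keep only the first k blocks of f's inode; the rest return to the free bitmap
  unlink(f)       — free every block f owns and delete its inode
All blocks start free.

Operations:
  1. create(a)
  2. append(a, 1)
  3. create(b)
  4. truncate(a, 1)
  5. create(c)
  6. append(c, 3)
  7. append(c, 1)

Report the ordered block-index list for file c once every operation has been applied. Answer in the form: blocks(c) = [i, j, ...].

create(a): bitmap=F............... | a=[0]
append(a, 1): bitmap=FF.............. | a=[0, 1]
create(b): bitmap=FFF............. | a=[0, 1] b=[2]
truncate(a, 1): bitmap=F.F............. | a=[0] b=[2]
create(c): bitmap=FFF............. | a=[0] b=[2] c=[1]
append(c, 3): bitmap=FFFFFF.......... | a=[0] b=[2] c=[1, 3, 4, 5]
append(c, 1): bitmap=FFFFFFF......... | a=[0] b=[2] c=[1, 3, 4, 5, 6]

blocks(c) = [1, 3, 4, 5, 6]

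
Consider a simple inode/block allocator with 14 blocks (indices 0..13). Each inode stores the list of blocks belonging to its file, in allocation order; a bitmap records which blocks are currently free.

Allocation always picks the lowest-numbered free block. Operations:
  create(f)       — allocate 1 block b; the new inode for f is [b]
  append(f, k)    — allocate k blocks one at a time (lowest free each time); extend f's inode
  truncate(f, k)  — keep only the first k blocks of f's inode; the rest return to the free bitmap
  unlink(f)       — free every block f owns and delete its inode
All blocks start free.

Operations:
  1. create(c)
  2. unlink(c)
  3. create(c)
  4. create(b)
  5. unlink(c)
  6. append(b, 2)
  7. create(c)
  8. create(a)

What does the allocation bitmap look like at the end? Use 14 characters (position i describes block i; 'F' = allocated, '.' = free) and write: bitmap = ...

  1. create(c)  ⇒  F.............  {c→[0]}
  2. unlink(c)  ⇒  ..............  {}
  3. create(c)  ⇒  F.............  {c→[0]}
  4. create(b)  ⇒  FF............  {b→[1]; c→[0]}
  5. unlink(c)  ⇒  .F............  {b→[1]}
  6. append(b, 2)  ⇒  FFF...........  {b→[1, 0, 2]}
  7. create(c)  ⇒  FFFF..........  {b→[1, 0, 2]; c→[3]}
  8. create(a)  ⇒  FFFFF.........  {a→[4]; b→[1, 0, 2]; c→[3]}

bitmap = FFFFF.........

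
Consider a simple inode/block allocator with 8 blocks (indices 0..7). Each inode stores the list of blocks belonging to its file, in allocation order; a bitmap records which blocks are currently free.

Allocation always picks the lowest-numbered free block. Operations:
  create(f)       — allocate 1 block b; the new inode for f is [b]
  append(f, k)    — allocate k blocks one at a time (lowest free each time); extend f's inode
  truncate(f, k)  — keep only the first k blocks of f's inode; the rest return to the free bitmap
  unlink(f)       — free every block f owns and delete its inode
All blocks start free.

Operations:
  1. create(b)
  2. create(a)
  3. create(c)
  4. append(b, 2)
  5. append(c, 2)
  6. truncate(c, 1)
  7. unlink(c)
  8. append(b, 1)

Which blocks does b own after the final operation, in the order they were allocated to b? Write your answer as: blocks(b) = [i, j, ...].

blocks(b) = [0, 3, 4, 2]

create(b): bitmap=F....... | b=[0]
create(a): bitmap=FF...... | a=[1] b=[0]
create(c): bitmap=FFF..... | a=[1] b=[0] c=[2]
append(b, 2): bitmap=FFFFF... | a=[1] b=[0, 3, 4] c=[2]
append(c, 2): bitmap=FFFFFFF. | a=[1] b=[0, 3, 4] c=[2, 5, 6]
truncate(c, 1): bitmap=FFFFF... | a=[1] b=[0, 3, 4] c=[2]
unlink(c): bitmap=FF.FF... | a=[1] b=[0, 3, 4]
append(b, 1): bitmap=FFFFF... | a=[1] b=[0, 3, 4, 2]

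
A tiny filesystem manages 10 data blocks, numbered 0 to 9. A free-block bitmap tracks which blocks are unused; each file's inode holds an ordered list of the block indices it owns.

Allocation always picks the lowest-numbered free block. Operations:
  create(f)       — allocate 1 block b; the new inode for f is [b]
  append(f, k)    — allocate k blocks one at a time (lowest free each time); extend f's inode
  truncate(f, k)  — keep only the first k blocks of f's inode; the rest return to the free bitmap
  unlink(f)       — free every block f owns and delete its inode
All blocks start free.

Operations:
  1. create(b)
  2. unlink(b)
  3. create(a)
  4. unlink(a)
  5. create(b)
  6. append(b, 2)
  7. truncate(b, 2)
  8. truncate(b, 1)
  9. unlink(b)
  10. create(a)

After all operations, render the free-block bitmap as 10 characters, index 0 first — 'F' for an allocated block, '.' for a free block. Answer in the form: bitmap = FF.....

  1. create(b)  ⇒  F.........  {b→[0]}
  2. unlink(b)  ⇒  ..........  {}
  3. create(a)  ⇒  F.........  {a→[0]}
  4. unlink(a)  ⇒  ..........  {}
  5. create(b)  ⇒  F.........  {b→[0]}
  6. append(b, 2)  ⇒  FFF.......  {b→[0, 1, 2]}
  7. truncate(b, 2)  ⇒  FF........  {b→[0, 1]}
  8. truncate(b, 1)  ⇒  F.........  {b→[0]}
  9. unlink(b)  ⇒  ..........  {}
  10. create(a)  ⇒  F.........  {a→[0]}

bitmap = F.........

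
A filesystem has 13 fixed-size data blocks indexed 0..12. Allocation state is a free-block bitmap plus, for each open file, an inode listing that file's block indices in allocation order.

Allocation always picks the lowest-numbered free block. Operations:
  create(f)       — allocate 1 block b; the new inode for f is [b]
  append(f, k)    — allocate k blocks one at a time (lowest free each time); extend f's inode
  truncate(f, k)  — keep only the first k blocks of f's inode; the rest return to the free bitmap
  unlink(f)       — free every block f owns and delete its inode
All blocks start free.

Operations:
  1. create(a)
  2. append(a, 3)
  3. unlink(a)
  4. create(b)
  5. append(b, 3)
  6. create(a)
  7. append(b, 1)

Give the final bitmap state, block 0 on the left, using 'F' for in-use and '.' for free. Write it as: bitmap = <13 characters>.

after create(a) → a:[0]  free=[F............]
after append(a, 3) → a:[0, 1, 2, 3]  free=[FFFF.........]
after unlink(a) →   free=[.............]
after create(b) → b:[0]  free=[F............]
after append(b, 3) → b:[0, 1, 2, 3]  free=[FFFF.........]
after create(a) → a:[4], b:[0, 1, 2, 3]  free=[FFFFF........]
after append(b, 1) → a:[4], b:[0, 1, 2, 3, 5]  free=[FFFFFF.......]

bitmap = FFFFFF.......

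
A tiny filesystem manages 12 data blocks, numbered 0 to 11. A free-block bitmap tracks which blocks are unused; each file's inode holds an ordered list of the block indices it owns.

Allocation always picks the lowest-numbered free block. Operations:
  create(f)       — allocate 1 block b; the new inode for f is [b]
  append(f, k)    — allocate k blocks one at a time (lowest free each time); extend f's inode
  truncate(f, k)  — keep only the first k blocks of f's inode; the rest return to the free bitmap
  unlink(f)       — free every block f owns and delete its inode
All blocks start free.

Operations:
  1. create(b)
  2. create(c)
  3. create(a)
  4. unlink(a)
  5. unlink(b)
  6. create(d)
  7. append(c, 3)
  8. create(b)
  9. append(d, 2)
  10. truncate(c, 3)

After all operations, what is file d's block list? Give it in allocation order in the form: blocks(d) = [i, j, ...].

blocks(d) = [0, 6, 7]

[1] create(b) — b=0 (map F...........)
[2] create(c) — b=0 c=1 (map FF..........)
[3] create(a) — a=2 b=0 c=1 (map FFF.........)
[4] unlink(a) — b=0 c=1 (map FF..........)
[5] unlink(b) — c=1 (map .F..........)
[6] create(d) — c=1 d=0 (map FF..........)
[7] append(c, 3) — c=1,2,3,4 d=0 (map FFFFF.......)
[8] create(b) — b=5 c=1,2,3,4 d=0 (map FFFFFF......)
[9] append(d, 2) — b=5 c=1,2,3,4 d=0,6,7 (map FFFFFFFF....)
[10] truncate(c, 3) — b=5 c=1,2,3 d=0,6,7 (map FFFF.FFF....)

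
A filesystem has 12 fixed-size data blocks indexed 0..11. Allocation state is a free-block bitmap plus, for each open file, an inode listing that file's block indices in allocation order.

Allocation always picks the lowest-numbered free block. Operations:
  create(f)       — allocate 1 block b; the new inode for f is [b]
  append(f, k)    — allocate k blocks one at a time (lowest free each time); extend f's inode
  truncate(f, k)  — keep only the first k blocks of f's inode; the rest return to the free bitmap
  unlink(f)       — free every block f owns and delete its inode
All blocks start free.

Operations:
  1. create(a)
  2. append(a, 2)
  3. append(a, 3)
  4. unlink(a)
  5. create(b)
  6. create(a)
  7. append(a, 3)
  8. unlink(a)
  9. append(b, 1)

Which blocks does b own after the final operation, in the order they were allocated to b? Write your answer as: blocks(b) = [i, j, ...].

blocks(b) = [0, 1]

after create(a) → a:[0]  free=[F...........]
after append(a, 2) → a:[0, 1, 2]  free=[FFF.........]
after append(a, 3) → a:[0, 1, 2, 3, 4, 5]  free=[FFFFFF......]
after unlink(a) →   free=[............]
after create(b) → b:[0]  free=[F...........]
after create(a) → a:[1], b:[0]  free=[FF..........]
after append(a, 3) → a:[1, 2, 3, 4], b:[0]  free=[FFFFF.......]
after unlink(a) → b:[0]  free=[F...........]
after append(b, 1) → b:[0, 1]  free=[FF..........]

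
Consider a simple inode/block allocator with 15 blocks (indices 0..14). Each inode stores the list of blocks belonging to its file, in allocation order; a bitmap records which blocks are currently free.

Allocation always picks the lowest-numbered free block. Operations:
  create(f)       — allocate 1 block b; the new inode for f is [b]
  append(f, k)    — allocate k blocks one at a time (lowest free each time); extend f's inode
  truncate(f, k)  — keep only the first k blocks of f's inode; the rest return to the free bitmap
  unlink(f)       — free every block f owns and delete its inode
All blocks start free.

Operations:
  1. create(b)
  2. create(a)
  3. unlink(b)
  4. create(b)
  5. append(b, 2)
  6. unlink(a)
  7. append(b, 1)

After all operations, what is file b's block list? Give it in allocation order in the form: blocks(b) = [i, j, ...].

create(b): bitmap=F.............. | b=[0]
create(a): bitmap=FF............. | a=[1] b=[0]
unlink(b): bitmap=.F............. | a=[1]
create(b): bitmap=FF............. | a=[1] b=[0]
append(b, 2): bitmap=FFFF........... | a=[1] b=[0, 2, 3]
unlink(a): bitmap=F.FF........... | b=[0, 2, 3]
append(b, 1): bitmap=FFFF........... | b=[0, 2, 3, 1]

blocks(b) = [0, 2, 3, 1]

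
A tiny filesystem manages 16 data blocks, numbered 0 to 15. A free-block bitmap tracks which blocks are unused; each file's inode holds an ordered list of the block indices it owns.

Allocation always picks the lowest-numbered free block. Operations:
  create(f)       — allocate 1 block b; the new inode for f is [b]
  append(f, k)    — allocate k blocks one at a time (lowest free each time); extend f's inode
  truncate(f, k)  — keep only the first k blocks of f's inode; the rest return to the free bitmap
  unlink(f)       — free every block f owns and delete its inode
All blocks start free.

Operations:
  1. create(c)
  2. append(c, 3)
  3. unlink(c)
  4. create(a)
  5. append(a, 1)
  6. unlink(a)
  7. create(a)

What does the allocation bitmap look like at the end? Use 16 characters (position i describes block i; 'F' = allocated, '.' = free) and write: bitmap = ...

bitmap = F...............

after create(c) → c:[0]  free=[F...............]
after append(c, 3) → c:[0, 1, 2, 3]  free=[FFFF............]
after unlink(c) →   free=[................]
after create(a) → a:[0]  free=[F...............]
after append(a, 1) → a:[0, 1]  free=[FF..............]
after unlink(a) →   free=[................]
after create(a) → a:[0]  free=[F...............]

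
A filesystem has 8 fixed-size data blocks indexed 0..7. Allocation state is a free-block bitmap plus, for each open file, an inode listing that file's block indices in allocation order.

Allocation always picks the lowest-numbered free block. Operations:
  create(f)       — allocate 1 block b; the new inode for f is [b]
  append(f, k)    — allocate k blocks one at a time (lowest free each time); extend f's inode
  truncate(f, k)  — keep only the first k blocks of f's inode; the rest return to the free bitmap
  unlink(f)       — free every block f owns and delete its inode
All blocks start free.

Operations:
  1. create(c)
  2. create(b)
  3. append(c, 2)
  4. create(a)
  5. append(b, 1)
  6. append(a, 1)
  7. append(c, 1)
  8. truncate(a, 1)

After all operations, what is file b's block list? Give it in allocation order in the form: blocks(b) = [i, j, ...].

blocks(b) = [1, 5]

  1. create(c)  ⇒  F.......  {c→[0]}
  2. create(b)  ⇒  FF......  {b→[1]; c→[0]}
  3. append(c, 2)  ⇒  FFFF....  {b→[1]; c→[0, 2, 3]}
  4. create(a)  ⇒  FFFFF...  {a→[4]; b→[1]; c→[0, 2, 3]}
  5. append(b, 1)  ⇒  FFFFFF..  {a→[4]; b→[1, 5]; c→[0, 2, 3]}
  6. append(a, 1)  ⇒  FFFFFFF.  {a→[4, 6]; b→[1, 5]; c→[0, 2, 3]}
  7. append(c, 1)  ⇒  FFFFFFFF  {a→[4, 6]; b→[1, 5]; c→[0, 2, 3, 7]}
  8. truncate(a, 1)  ⇒  FFFFFF.F  {a→[4]; b→[1, 5]; c→[0, 2, 3, 7]}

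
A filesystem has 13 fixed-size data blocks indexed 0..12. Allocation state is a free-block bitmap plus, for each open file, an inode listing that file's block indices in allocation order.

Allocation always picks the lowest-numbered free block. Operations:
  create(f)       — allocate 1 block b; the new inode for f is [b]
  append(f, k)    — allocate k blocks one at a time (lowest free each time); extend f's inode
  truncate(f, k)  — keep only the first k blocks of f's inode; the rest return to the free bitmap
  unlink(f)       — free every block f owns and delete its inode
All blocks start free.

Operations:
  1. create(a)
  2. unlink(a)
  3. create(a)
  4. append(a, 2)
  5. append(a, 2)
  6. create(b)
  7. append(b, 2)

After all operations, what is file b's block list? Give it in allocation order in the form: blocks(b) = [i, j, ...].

blocks(b) = [5, 6, 7]

create(a): bitmap=F............ | a=[0]
unlink(a): bitmap=............. | 
create(a): bitmap=F............ | a=[0]
append(a, 2): bitmap=FFF.......... | a=[0, 1, 2]
append(a, 2): bitmap=FFFFF........ | a=[0, 1, 2, 3, 4]
create(b): bitmap=FFFFFF....... | a=[0, 1, 2, 3, 4] b=[5]
append(b, 2): bitmap=FFFFFFFF..... | a=[0, 1, 2, 3, 4] b=[5, 6, 7]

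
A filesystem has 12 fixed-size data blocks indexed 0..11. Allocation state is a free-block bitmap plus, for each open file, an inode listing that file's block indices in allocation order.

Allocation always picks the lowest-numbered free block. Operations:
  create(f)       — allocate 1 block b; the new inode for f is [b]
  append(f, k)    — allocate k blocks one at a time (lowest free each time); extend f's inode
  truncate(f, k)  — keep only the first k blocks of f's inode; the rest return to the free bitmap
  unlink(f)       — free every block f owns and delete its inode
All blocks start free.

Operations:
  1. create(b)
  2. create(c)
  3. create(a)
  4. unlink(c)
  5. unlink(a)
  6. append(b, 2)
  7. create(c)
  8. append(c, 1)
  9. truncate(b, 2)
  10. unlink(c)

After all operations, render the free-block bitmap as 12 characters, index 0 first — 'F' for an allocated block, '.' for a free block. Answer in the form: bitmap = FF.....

after create(b) → b:[0]  free=[F...........]
after create(c) → b:[0], c:[1]  free=[FF..........]
after create(a) → a:[2], b:[0], c:[1]  free=[FFF.........]
after unlink(c) → a:[2], b:[0]  free=[F.F.........]
after unlink(a) → b:[0]  free=[F...........]
after append(b, 2) → b:[0, 1, 2]  free=[FFF.........]
after create(c) → b:[0, 1, 2], c:[3]  free=[FFFF........]
after append(c, 1) → b:[0, 1, 2], c:[3, 4]  free=[FFFFF.......]
after truncate(b, 2) → b:[0, 1], c:[3, 4]  free=[FF.FF.......]
after unlink(c) → b:[0, 1]  free=[FF..........]

bitmap = FF..........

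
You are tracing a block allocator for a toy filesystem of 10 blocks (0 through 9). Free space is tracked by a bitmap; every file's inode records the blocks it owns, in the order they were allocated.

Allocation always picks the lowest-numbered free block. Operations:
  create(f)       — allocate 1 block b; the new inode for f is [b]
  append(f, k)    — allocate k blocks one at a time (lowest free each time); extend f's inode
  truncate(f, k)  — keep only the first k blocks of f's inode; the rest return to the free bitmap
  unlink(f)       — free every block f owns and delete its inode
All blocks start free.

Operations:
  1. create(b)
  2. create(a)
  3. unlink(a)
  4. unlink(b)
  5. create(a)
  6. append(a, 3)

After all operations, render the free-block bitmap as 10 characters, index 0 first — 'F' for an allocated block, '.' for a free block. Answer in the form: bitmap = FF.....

bitmap = FFFF......

[1] create(b) — b=0 (map F.........)
[2] create(a) — a=1 b=0 (map FF........)
[3] unlink(a) — b=0 (map F.........)
[4] unlink(b) —  (map ..........)
[5] create(a) — a=0 (map F.........)
[6] append(a, 3) — a=0,1,2,3 (map FFFF......)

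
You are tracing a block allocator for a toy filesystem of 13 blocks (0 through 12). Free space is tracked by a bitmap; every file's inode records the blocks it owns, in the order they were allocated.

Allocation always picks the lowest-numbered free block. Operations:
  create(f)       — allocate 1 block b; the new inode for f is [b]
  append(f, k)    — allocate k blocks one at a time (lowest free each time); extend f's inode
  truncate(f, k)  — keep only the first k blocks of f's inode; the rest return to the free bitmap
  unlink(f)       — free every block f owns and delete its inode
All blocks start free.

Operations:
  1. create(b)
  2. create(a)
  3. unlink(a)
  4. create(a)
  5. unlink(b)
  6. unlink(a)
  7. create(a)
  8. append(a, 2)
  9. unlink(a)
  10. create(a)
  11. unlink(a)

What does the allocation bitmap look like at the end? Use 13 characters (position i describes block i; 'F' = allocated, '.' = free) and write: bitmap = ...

after create(b) → b:[0]  free=[F............]
after create(a) → a:[1], b:[0]  free=[FF...........]
after unlink(a) → b:[0]  free=[F............]
after create(a) → a:[1], b:[0]  free=[FF...........]
after unlink(b) → a:[1]  free=[.F...........]
after unlink(a) →   free=[.............]
after create(a) → a:[0]  free=[F............]
after append(a, 2) → a:[0, 1, 2]  free=[FFF..........]
after unlink(a) →   free=[.............]
after create(a) → a:[0]  free=[F............]
after unlink(a) →   free=[.............]

bitmap = .............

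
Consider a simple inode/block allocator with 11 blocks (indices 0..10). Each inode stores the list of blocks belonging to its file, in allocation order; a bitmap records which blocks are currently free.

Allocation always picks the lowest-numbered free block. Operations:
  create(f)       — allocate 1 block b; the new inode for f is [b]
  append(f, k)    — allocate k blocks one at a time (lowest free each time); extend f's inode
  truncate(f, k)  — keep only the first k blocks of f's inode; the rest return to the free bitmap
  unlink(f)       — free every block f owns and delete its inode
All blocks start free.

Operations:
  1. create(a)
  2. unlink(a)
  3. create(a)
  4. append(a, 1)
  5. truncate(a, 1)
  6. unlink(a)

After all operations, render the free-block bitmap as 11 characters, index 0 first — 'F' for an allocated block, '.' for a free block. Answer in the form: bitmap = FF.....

bitmap = ...........

  1. create(a)  ⇒  F..........  {a→[0]}
  2. unlink(a)  ⇒  ...........  {}
  3. create(a)  ⇒  F..........  {a→[0]}
  4. append(a, 1)  ⇒  FF.........  {a→[0, 1]}
  5. truncate(a, 1)  ⇒  F..........  {a→[0]}
  6. unlink(a)  ⇒  ...........  {}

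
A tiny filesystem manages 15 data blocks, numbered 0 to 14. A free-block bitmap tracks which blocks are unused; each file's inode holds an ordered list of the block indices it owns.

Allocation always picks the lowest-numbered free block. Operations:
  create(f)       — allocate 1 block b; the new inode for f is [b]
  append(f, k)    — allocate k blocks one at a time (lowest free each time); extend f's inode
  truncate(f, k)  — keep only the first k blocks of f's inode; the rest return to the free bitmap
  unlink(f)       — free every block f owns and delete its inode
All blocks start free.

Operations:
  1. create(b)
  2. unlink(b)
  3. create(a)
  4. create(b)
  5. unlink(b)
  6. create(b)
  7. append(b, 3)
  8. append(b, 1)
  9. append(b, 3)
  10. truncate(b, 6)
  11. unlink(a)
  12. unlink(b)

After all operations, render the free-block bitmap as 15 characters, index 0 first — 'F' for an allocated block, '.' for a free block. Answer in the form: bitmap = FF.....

bitmap = ...............

create(b): bitmap=F.............. | b=[0]
unlink(b): bitmap=............... | 
create(a): bitmap=F.............. | a=[0]
create(b): bitmap=FF............. | a=[0] b=[1]
unlink(b): bitmap=F.............. | a=[0]
create(b): bitmap=FF............. | a=[0] b=[1]
append(b, 3): bitmap=FFFFF.......... | a=[0] b=[1, 2, 3, 4]
append(b, 1): bitmap=FFFFFF......... | a=[0] b=[1, 2, 3, 4, 5]
append(b, 3): bitmap=FFFFFFFFF...... | a=[0] b=[1, 2, 3, 4, 5, 6, 7, 8]
truncate(b, 6): bitmap=FFFFFFF........ | a=[0] b=[1, 2, 3, 4, 5, 6]
unlink(a): bitmap=.FFFFFF........ | b=[1, 2, 3, 4, 5, 6]
unlink(b): bitmap=............... | 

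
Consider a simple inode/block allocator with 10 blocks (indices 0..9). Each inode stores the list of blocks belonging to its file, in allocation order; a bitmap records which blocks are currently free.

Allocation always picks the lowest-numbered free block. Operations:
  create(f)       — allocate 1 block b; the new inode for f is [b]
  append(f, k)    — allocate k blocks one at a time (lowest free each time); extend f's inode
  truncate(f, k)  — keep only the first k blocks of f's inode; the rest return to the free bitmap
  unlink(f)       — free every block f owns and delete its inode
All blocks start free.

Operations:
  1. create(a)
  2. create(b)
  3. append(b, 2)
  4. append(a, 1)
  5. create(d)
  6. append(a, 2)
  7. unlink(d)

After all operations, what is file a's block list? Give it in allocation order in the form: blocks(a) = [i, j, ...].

blocks(a) = [0, 4, 6, 7]

create(a): bitmap=F......... | a=[0]
create(b): bitmap=FF........ | a=[0] b=[1]
append(b, 2): bitmap=FFFF...... | a=[0] b=[1, 2, 3]
append(a, 1): bitmap=FFFFF..... | a=[0, 4] b=[1, 2, 3]
create(d): bitmap=FFFFFF.... | a=[0, 4] b=[1, 2, 3] d=[5]
append(a, 2): bitmap=FFFFFFFF.. | a=[0, 4, 6, 7] b=[1, 2, 3] d=[5]
unlink(d): bitmap=FFFFF.FF.. | a=[0, 4, 6, 7] b=[1, 2, 3]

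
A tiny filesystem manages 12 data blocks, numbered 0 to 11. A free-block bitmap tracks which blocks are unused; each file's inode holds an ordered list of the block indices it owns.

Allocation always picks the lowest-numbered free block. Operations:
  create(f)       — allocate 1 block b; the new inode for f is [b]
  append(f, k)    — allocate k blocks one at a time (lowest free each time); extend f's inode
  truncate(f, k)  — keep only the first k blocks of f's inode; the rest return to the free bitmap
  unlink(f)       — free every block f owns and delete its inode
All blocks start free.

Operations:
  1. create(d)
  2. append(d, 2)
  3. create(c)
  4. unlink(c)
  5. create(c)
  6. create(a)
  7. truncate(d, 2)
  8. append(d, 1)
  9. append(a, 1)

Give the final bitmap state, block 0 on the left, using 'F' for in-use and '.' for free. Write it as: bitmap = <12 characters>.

[1] create(d) — d=0 (map F...........)
[2] append(d, 2) — d=0,1,2 (map FFF.........)
[3] create(c) — c=3 d=0,1,2 (map FFFF........)
[4] unlink(c) — d=0,1,2 (map FFF.........)
[5] create(c) — c=3 d=0,1,2 (map FFFF........)
[6] create(a) — a=4 c=3 d=0,1,2 (map FFFFF.......)
[7] truncate(d, 2) — a=4 c=3 d=0,1 (map FF.FF.......)
[8] append(d, 1) — a=4 c=3 d=0,1,2 (map FFFFF.......)
[9] append(a, 1) — a=4,5 c=3 d=0,1,2 (map FFFFFF......)

bitmap = FFFFFF......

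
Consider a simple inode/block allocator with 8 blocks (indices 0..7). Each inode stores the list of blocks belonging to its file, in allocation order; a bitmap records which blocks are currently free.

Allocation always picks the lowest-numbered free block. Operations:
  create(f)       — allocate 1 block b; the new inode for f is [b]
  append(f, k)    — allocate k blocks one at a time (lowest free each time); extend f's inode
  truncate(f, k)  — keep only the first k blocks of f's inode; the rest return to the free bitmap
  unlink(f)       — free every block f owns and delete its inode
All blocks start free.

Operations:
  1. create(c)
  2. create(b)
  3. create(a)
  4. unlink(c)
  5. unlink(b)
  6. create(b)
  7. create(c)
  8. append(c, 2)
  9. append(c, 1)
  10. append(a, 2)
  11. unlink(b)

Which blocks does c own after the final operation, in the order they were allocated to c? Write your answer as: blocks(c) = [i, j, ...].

  1. create(c)  ⇒  F.......  {c→[0]}
  2. create(b)  ⇒  FF......  {b→[1]; c→[0]}
  3. create(a)  ⇒  FFF.....  {a→[2]; b→[1]; c→[0]}
  4. unlink(c)  ⇒  .FF.....  {a→[2]; b→[1]}
  5. unlink(b)  ⇒  ..F.....  {a→[2]}
  6. create(b)  ⇒  F.F.....  {a→[2]; b→[0]}
  7. create(c)  ⇒  FFF.....  {a→[2]; b→[0]; c→[1]}
  8. append(c, 2)  ⇒  FFFFF...  {a→[2]; b→[0]; c→[1, 3, 4]}
  9. append(c, 1)  ⇒  FFFFFF..  {a→[2]; b→[0]; c→[1, 3, 4, 5]}
  10. append(a, 2)  ⇒  FFFFFFFF  {a→[2, 6, 7]; b→[0]; c→[1, 3, 4, 5]}
  11. unlink(b)  ⇒  .FFFFFFF  {a→[2, 6, 7]; c→[1, 3, 4, 5]}

blocks(c) = [1, 3, 4, 5]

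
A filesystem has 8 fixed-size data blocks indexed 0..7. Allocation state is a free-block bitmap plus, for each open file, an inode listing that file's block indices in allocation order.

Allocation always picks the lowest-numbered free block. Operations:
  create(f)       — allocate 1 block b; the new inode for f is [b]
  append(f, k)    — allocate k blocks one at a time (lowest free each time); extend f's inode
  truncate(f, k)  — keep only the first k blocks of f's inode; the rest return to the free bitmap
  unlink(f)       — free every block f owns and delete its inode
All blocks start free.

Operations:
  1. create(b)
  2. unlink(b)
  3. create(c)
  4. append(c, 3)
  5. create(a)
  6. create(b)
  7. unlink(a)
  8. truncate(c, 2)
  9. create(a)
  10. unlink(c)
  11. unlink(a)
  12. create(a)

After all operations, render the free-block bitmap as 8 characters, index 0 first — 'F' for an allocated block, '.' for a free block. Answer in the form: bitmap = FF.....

bitmap = F....F..

create(b): bitmap=F....... | b=[0]
unlink(b): bitmap=........ | 
create(c): bitmap=F....... | c=[0]
append(c, 3): bitmap=FFFF.... | c=[0, 1, 2, 3]
create(a): bitmap=FFFFF... | a=[4] c=[0, 1, 2, 3]
create(b): bitmap=FFFFFF.. | a=[4] b=[5] c=[0, 1, 2, 3]
unlink(a): bitmap=FFFF.F.. | b=[5] c=[0, 1, 2, 3]
truncate(c, 2): bitmap=FF...F.. | b=[5] c=[0, 1]
create(a): bitmap=FFF..F.. | a=[2] b=[5] c=[0, 1]
unlink(c): bitmap=..F..F.. | a=[2] b=[5]
unlink(a): bitmap=.....F.. | b=[5]
create(a): bitmap=F....F.. | a=[0] b=[5]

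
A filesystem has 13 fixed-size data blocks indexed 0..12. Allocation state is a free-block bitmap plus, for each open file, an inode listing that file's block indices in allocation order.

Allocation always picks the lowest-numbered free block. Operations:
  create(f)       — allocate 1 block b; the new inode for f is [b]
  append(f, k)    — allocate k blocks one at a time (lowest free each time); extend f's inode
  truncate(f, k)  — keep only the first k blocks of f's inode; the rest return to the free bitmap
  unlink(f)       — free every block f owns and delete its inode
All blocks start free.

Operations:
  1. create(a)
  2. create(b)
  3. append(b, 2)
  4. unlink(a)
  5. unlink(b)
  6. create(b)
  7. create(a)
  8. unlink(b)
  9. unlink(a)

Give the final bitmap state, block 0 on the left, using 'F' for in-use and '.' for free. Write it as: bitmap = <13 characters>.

bitmap = .............

[1] create(a) — a=0 (map F............)
[2] create(b) — a=0 b=1 (map FF...........)
[3] append(b, 2) — a=0 b=1,2,3 (map FFFF.........)
[4] unlink(a) — b=1,2,3 (map .FFF.........)
[5] unlink(b) —  (map .............)
[6] create(b) — b=0 (map F............)
[7] create(a) — a=1 b=0 (map FF...........)
[8] unlink(b) — a=1 (map .F...........)
[9] unlink(a) —  (map .............)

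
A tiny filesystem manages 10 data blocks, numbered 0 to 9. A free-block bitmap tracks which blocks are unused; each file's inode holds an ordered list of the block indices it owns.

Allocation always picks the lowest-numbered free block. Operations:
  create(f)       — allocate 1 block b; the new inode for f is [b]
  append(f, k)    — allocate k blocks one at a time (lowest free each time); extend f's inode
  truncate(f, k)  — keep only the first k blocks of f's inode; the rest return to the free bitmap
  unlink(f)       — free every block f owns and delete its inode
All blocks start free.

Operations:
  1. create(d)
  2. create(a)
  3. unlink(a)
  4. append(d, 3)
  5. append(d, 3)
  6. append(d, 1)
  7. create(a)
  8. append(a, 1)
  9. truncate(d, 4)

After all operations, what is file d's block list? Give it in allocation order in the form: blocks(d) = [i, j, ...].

  1. create(d)  ⇒  F.........  {d→[0]}
  2. create(a)  ⇒  FF........  {a→[1]; d→[0]}
  3. unlink(a)  ⇒  F.........  {d→[0]}
  4. append(d, 3)  ⇒  FFFF......  {d→[0, 1, 2, 3]}
  5. append(d, 3)  ⇒  FFFFFFF...  {d→[0, 1, 2, 3, 4, 5, 6]}
  6. append(d, 1)  ⇒  FFFFFFFF..  {d→[0, 1, 2, 3, 4, 5, 6, 7]}
  7. create(a)  ⇒  FFFFFFFFF.  {a→[8]; d→[0, 1, 2, 3, 4, 5, 6, 7]}
  8. append(a, 1)  ⇒  FFFFFFFFFF  {a→[8, 9]; d→[0, 1, 2, 3, 4, 5, 6, 7]}
  9. truncate(d, 4)  ⇒  FFFF....FF  {a→[8, 9]; d→[0, 1, 2, 3]}

blocks(d) = [0, 1, 2, 3]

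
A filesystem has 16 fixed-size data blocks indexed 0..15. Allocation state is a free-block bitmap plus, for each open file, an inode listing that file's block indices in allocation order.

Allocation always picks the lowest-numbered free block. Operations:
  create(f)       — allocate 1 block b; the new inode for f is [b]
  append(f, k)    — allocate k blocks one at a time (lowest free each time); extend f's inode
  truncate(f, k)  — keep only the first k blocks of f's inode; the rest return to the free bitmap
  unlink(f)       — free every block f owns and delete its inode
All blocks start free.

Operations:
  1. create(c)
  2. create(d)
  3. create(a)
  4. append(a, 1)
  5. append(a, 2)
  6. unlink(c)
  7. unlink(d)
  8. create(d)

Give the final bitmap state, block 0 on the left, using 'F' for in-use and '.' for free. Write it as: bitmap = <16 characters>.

bitmap = F.FFFF..........

[1] create(c) — c=0 (map F...............)
[2] create(d) — c=0 d=1 (map FF..............)
[3] create(a) — a=2 c=0 d=1 (map FFF.............)
[4] append(a, 1) — a=2,3 c=0 d=1 (map FFFF............)
[5] append(a, 2) — a=2,3,4,5 c=0 d=1 (map FFFFFF..........)
[6] unlink(c) — a=2,3,4,5 d=1 (map .FFFFF..........)
[7] unlink(d) — a=2,3,4,5 (map ..FFFF..........)
[8] create(d) — a=2,3,4,5 d=0 (map F.FFFF..........)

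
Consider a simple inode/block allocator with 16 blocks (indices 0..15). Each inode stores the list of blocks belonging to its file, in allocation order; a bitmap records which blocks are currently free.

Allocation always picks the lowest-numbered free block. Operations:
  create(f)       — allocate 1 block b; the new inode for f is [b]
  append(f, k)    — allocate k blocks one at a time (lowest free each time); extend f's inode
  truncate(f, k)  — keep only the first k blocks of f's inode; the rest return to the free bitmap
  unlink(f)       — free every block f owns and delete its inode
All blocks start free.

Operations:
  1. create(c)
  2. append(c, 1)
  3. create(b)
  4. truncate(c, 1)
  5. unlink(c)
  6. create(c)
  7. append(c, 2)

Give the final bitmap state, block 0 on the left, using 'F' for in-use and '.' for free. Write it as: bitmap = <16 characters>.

  1. create(c)  ⇒  F...............  {c→[0]}
  2. append(c, 1)  ⇒  FF..............  {c→[0, 1]}
  3. create(b)  ⇒  FFF.............  {b→[2]; c→[0, 1]}
  4. truncate(c, 1)  ⇒  F.F.............  {b→[2]; c→[0]}
  5. unlink(c)  ⇒  ..F.............  {b→[2]}
  6. create(c)  ⇒  F.F.............  {b→[2]; c→[0]}
  7. append(c, 2)  ⇒  FFFF............  {b→[2]; c→[0, 1, 3]}

bitmap = FFFF............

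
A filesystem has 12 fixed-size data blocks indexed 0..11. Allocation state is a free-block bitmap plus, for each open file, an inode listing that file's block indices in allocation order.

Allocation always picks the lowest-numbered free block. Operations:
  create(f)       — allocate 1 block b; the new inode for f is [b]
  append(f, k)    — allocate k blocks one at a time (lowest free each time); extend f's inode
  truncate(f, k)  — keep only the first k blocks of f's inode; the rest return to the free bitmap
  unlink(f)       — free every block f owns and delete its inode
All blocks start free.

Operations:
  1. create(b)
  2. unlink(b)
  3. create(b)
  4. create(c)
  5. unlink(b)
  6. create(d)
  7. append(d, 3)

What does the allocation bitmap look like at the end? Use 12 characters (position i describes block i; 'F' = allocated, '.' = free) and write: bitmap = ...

[1] create(b) — b=0 (map F...........)
[2] unlink(b) —  (map ............)
[3] create(b) — b=0 (map F...........)
[4] create(c) — b=0 c=1 (map FF..........)
[5] unlink(b) — c=1 (map .F..........)
[6] create(d) — c=1 d=0 (map FF..........)
[7] append(d, 3) — c=1 d=0,2,3,4 (map FFFFF.......)

bitmap = FFFFF.......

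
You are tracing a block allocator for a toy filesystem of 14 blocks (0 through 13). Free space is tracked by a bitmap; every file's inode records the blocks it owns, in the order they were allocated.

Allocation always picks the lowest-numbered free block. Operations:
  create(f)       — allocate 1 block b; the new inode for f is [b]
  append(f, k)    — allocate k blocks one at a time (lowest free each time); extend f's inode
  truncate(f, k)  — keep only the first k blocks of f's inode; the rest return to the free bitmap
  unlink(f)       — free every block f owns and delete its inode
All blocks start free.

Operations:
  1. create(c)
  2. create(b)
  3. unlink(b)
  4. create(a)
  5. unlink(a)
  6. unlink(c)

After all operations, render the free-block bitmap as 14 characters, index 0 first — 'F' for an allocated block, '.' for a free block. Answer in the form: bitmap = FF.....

bitmap = ..............

after create(c) → c:[0]  free=[F.............]
after create(b) → b:[1], c:[0]  free=[FF............]
after unlink(b) → c:[0]  free=[F.............]
after create(a) → a:[1], c:[0]  free=[FF............]
after unlink(a) → c:[0]  free=[F.............]
after unlink(c) →   free=[..............]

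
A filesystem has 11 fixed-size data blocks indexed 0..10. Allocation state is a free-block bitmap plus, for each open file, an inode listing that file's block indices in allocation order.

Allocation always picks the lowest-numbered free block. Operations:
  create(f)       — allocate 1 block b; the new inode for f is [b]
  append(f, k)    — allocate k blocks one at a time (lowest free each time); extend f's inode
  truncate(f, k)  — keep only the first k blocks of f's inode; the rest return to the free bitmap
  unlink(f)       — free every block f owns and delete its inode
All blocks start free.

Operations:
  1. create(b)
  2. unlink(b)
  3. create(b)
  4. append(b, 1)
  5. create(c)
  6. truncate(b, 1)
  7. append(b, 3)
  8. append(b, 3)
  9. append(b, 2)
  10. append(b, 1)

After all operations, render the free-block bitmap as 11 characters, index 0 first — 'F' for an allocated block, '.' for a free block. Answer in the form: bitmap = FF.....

[1] create(b) — b=0 (map F..........)
[2] unlink(b) —  (map ...........)
[3] create(b) — b=0 (map F..........)
[4] append(b, 1) — b=0,1 (map FF.........)
[5] create(c) — b=0,1 c=2 (map FFF........)
[6] truncate(b, 1) — b=0 c=2 (map F.F........)
[7] append(b, 3) — b=0,1,3,4 c=2 (map FFFFF......)
[8] append(b, 3) — b=0,1,3,4,5,6,7 c=2 (map FFFFFFFF...)
[9] append(b, 2) — b=0,1,3,4,5,6,7,8,9 c=2 (map FFFFFFFFFF.)
[10] append(b, 1) — b=0,1,3,4,5,6,7,8,9,10 c=2 (map FFFFFFFFFFF)

bitmap = FFFFFFFFFFF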